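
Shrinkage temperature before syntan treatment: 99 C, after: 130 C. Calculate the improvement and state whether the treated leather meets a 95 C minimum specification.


Improvement = 31 C
Meets 95 C spec: Yes

Improvement = 130 - 99 = 31 C
Spec check: 130 C >= 95 C? Yes


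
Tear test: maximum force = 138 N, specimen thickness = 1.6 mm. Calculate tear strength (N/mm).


86.3 N/mm


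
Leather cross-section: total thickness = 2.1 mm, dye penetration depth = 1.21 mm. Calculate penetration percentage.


57.6%


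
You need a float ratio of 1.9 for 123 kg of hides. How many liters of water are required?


Water = hide weight x target ratio
Water = 123 x 1.9 = 233.7 L


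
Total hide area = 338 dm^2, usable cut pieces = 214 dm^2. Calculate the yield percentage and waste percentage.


Yield = 63.3%
Waste = 36.7%


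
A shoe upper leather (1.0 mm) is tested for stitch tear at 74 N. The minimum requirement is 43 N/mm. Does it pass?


STS = 74.0 N/mm
Passes: Yes

STS = 74 / 1.0 = 74.0 N/mm
Minimum required: 43 N/mm
Passes: Yes


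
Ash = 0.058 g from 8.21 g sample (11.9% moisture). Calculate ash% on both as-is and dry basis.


As-is ash% = 0.058 / 8.21 x 100 = 0.71%
Dry mass = 8.21 x (100 - 11.9) / 100 = 7.23301 g
Dry-basis ash% = 0.058 / 7.23301 x 100 = 0.80%


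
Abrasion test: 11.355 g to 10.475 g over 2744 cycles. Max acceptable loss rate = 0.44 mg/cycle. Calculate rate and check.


Loss = 11.355 - 10.475 = 0.880 g
Rate = 0.880 g / 2744 cycles x 1000 = 0.321 mg/cycle
Max = 0.44 mg/cycle
Passes: Yes


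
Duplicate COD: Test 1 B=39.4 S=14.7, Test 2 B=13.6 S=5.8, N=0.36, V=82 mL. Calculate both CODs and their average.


COD1 = 867.5 mg/L
COD2 = 274.0 mg/L
Average = 570.8 mg/L

COD1 = (39.4 - 14.7) x 0.36 x 8000 / 82 = 867.5 mg/L
COD2 = (13.6 - 5.8) x 0.36 x 8000 / 82 = 274.0 mg/L
Average = (867.5 + 274.0) / 2 = 570.8 mg/L


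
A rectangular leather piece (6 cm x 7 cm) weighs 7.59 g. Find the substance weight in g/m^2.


Area = 6 x 7 = 42 cm^2
SW = 7.59 / 42 x 10000 = 1807.1 g/m^2


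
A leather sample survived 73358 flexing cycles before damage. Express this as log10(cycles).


log10(73358) = 4.87


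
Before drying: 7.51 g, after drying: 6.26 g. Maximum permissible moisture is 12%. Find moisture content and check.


Moisture content = 16.6%
Acceptable: No

MC = (7.51 - 6.26) / 7.51 x 100 = 16.6%
Maximum: 12%
Acceptable: No


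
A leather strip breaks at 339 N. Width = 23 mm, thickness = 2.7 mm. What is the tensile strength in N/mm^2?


5.46 N/mm^2


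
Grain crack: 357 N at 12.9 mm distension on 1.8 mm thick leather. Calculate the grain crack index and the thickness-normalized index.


Crack index = 27.7 N/mm
Normalized index = 15.4 N/mm per mm

Crack index = 357 / 12.9 = 27.7 N/mm
Normalized = 27.7 / 1.8 = 15.4 N/mm per mm


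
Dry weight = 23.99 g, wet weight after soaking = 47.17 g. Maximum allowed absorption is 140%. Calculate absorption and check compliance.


Absorption = 96.6%
Compliant: Yes


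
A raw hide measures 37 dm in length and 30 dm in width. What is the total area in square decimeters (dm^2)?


1110 dm^2


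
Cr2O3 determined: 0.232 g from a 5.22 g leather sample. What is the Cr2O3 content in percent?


4.44%

Cr2O3% = 0.232 / 5.22 x 100
Cr2O3% = 4.44%


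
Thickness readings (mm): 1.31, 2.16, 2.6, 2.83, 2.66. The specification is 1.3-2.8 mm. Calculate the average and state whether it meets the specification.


Average = 2.31 mm
Within specification: Yes


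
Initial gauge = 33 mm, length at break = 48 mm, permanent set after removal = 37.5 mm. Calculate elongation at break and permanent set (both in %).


Elongation at break = (48 - 33) / 33 x 100 = 45.5%
Permanent set = (37.5 - 33) / 33 x 100 = 13.6%


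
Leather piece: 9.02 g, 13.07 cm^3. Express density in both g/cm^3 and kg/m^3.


Density = 9.02 / 13.07 = 0.690 g/cm^3
Convert: 0.690 x 1000 = 690 kg/m^3


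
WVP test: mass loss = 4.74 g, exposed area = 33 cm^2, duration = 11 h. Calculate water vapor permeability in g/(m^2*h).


130.58 g/(m^2*h)


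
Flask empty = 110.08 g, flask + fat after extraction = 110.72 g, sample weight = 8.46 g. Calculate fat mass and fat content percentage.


Fat mass = 0.64 g
Fat content = 7.6%

Fat mass = 110.72 - 110.08 = 0.64 g
Fat% = 0.64 / 8.46 x 100 = 7.6%


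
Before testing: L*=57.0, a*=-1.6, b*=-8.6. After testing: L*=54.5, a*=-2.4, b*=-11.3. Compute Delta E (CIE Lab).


Delta E = 3.77


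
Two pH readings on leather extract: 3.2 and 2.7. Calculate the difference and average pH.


Difference = |3.2 - 2.7| = 0.5
Average = (3.2 + 2.7) / 2 = 2.95


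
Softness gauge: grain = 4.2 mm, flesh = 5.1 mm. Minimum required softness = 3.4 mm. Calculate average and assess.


Average softness = 4.65 mm
Meets requirement: Yes

Average = (4.2 + 5.1) / 2 = 4.65 mm
Minimum = 3.4 mm
Meets requirement: Yes


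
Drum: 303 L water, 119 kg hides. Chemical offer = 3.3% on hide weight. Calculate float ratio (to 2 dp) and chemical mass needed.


Float ratio = 2.55
Chemical needed = 3.927 kg

Float ratio = 303 / 119 = 2.55
Chemical = 119 x 3.3 / 100 = 3.927 kg


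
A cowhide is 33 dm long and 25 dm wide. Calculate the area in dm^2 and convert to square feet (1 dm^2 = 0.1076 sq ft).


Area = 33 x 25 = 825 dm^2
Conversion: 825 x 0.1076 = 88.77 sq ft


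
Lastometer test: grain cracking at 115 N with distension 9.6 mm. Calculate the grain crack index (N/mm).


12.0 N/mm

Grain crack index = force / distension
Index = 115 / 9.6 = 12.0 N/mm


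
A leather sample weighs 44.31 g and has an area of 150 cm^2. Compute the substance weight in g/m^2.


Substance weight = mass / area x 10000
SW = 44.31 / 150 x 10000
SW = 2954.0 g/m^2


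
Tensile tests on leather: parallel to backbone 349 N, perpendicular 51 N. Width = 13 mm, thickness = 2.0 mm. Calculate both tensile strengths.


Parallel = 13.42 N/mm^2
Perpendicular = 1.96 N/mm^2


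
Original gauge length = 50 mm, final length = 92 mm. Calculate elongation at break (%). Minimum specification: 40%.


Elongation = 84.0%
Meets spec: Yes


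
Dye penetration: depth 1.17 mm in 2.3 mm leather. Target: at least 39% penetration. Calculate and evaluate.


Penetration = 50.9%
Meets target: Yes

Penetration = 1.17 / 2.3 x 100 = 50.9%
Target: 39%
Meets target: Yes


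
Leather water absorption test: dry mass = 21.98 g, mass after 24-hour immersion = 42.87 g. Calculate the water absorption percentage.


Water absorbed = 42.87 - 21.98 = 20.89 g
WA% = 20.89 / 21.98 x 100 = 95.0%


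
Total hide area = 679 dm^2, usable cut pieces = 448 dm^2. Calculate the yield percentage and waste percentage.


Yield = 448 / 679 x 100 = 66.0%
Waste = 679 - 448 = 231 dm^2
Waste% = 100 - 66.0 = 34.0%


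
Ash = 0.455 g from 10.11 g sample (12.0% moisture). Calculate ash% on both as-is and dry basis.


As-is ash = 4.50%
Dry-basis ash = 5.11%

As-is ash% = 0.455 / 10.11 x 100 = 4.50%
Dry mass = 10.11 x (100 - 12.0) / 100 = 8.8968 g
Dry-basis ash% = 0.455 / 8.8968 x 100 = 5.11%


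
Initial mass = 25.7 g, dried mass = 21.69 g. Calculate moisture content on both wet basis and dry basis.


Wet basis = 15.6%
Dry basis = 18.5%

Moisture lost = 25.7 - 21.69 = 4.01 g
Wet basis MC = 4.01 / 25.7 x 100 = 15.6%
Dry basis MC = 4.01 / 21.69 x 100 = 18.5%


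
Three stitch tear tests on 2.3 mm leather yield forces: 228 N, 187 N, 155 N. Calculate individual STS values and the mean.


STS1 = 99.1 N/mm
STS2 = 81.3 N/mm
STS3 = 67.4 N/mm
Mean = 82.6 N/mm

STS1 = 228 / 2.3 = 99.1 N/mm
STS2 = 187 / 2.3 = 81.3 N/mm
STS3 = 155 / 2.3 = 67.4 N/mm
Mean = (99.1 + 81.3 + 67.4) / 3 = 82.6 N/mm


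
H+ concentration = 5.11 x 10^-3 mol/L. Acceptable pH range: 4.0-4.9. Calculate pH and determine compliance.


pH = 2.29
Compliant: No


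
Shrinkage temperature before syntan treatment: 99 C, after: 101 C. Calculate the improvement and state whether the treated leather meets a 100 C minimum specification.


Improvement = 101 - 99 = 2 C
Spec check: 101 C >= 100 C? Yes


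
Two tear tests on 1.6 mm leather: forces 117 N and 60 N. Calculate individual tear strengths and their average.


Tear 1 = 117 / 1.6 = 73.1 N/mm
Tear 2 = 60 / 1.6 = 37.5 N/mm
Average = (73.1 + 37.5) / 2 = 55.3 N/mm


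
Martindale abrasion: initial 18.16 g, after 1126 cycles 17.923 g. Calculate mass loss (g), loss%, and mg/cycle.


Mass loss = 0.237 g
Loss = 1.31%
Rate = 0.210 mg/cycle


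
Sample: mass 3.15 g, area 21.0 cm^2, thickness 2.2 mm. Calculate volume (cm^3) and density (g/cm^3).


Thickness in cm = 2.2 / 10 = 0.22 cm
Volume = 21.0 x 0.22 = 4.620 cm^3
Density = 3.15 / 4.620 = 0.682 g/cm^3


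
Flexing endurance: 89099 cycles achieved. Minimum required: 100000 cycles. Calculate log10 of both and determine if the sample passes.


log10(89099) = 4.95
log10(100000) = 5.00
Passes: No


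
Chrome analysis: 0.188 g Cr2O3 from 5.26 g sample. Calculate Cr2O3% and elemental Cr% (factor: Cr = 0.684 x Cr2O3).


Cr2O3 = 3.57%
Cr = 2.44%

Cr2O3% = 0.188 / 5.26 x 100 = 3.57%
Cr% = 3.57 x 0.684 = 2.44%


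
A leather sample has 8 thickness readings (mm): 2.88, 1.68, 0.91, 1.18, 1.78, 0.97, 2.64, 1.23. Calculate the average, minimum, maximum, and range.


Average = 1.66 mm
Min = 0.91 mm
Max = 2.88 mm
Range = 1.97 mm


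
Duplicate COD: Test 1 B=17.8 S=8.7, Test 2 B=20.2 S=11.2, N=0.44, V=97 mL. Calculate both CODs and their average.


COD1 = 330.2 mg/L
COD2 = 326.6 mg/L
Average = 328.4 mg/L

COD1 = (17.8 - 8.7) x 0.44 x 8000 / 97 = 330.2 mg/L
COD2 = (20.2 - 11.2) x 0.44 x 8000 / 97 = 326.6 mg/L
Average = (330.2 + 326.6) / 2 = 328.4 mg/L


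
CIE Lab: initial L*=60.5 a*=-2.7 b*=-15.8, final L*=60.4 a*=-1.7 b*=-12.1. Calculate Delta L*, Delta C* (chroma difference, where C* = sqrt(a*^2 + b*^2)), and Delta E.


Delta L* = -0.1
Delta C* = -3.81
Delta E = 3.83


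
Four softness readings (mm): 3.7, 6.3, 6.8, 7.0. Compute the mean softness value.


5.95 mm

Sum = 3.7 + 6.3 + 6.8 + 7.0
Mean = 23.8 / 4 = 5.95 mm


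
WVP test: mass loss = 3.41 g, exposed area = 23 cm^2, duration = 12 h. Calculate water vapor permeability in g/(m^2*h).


WVP = mass_loss / (area x time) x 10000
WVP = 3.41 / (23 x 12) x 10000
WVP = 3.41 / 276 x 10000 = 123.55 g/(m^2*h)


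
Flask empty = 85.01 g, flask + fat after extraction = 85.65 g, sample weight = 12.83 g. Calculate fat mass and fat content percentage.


Fat mass = 85.65 - 85.01 = 0.64 g
Fat% = 0.64 / 12.83 x 100 = 5.0%


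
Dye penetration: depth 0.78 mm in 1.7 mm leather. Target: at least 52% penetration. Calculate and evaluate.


Penetration = 45.9%
Meets target: No

Penetration = 0.78 / 1.7 x 100 = 45.9%
Target: 52%
Meets target: No


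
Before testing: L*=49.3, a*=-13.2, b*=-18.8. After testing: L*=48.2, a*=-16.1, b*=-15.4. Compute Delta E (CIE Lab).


Delta E = 4.60

dL = 48.2 - 49.3 = -1.1
da = -16.1 - (-13.2) = -2.9
db = -15.4 - (-18.8) = 3.4
dE = sqrt((-1.1)^2 + (-2.9)^2 + (3.4)^2) = 4.60


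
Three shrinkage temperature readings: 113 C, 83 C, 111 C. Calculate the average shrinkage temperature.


Average = (113 + 83 + 111) / 3
Average = 307 / 3 = 102.3 C


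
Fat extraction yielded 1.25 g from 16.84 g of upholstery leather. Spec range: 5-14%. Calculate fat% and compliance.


Fat content = 7.4%
Compliant: Yes

Fat% = 1.25 / 16.84 x 100 = 7.4%
Spec range: 5-14%
Compliant: Yes


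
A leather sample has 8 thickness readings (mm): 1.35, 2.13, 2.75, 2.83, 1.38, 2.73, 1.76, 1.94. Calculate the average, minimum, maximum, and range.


Sum = 16.87
Average = 16.87 / 8 = 2.11 mm
Minimum = 1.35 mm
Maximum = 2.83 mm
Range = 2.83 - 1.35 = 1.48 mm


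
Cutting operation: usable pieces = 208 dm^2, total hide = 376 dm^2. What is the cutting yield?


Yield = usable / total x 100
Yield = 208 / 376 x 100 = 55.3%


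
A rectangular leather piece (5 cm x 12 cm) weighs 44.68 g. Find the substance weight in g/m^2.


Area = 5 x 12 = 60 cm^2
SW = 44.68 / 60 x 10000 = 7446.7 g/m^2


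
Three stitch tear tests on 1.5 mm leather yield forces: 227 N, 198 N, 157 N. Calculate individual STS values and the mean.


STS1 = 227 / 1.5 = 151.3 N/mm
STS2 = 198 / 1.5 = 132.0 N/mm
STS3 = 157 / 1.5 = 104.7 N/mm
Mean = (151.3 + 132.0 + 104.7) / 3 = 129.3 N/mm


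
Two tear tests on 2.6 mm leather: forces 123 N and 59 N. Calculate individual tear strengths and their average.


Tear 1 = 123 / 2.6 = 47.3 N/mm
Tear 2 = 59 / 2.6 = 22.7 N/mm
Average = (47.3 + 22.7) / 2 = 35.0 N/mm


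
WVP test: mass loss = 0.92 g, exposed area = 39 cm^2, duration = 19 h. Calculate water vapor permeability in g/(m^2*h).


12.42 g/(m^2*h)


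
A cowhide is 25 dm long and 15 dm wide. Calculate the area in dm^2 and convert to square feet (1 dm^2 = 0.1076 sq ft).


Area = 25 x 15 = 375 dm^2
Conversion: 375 x 0.1076 = 40.35 sq ft


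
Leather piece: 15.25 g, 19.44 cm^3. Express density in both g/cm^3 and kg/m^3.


Density = 15.25 / 19.44 = 0.784 g/cm^3
Convert: 0.784 x 1000 = 784 kg/m^3


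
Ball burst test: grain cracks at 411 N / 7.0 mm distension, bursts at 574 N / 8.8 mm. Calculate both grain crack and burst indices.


Crack index = 411 / 7.0 = 58.7 N/mm
Burst index = 574 / 8.8 = 65.2 N/mm


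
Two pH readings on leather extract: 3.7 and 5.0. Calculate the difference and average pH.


Difference = |3.7 - 5.0| = 1.3
Average = (3.7 + 5.0) / 2 = 4.35


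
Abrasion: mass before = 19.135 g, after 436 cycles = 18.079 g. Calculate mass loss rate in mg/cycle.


Mass loss = 19.135 - 18.079 = 1.056 g
Rate = 1.056 / 436 x 1000 = 2.422 mg/cycle


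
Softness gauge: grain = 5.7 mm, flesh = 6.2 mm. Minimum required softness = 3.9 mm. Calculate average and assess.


Average softness = 5.95 mm
Meets requirement: Yes

Average = (5.7 + 6.2) / 2 = 5.95 mm
Minimum = 3.9 mm
Meets requirement: Yes


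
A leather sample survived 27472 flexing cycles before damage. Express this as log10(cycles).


log10(27472) = 4.44


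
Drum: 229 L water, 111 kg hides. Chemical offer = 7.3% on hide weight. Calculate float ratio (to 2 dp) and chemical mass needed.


Float ratio = 2.06
Chemical needed = 8.103 kg

Float ratio = 229 / 111 = 2.06
Chemical = 111 x 7.3 / 100 = 8.103 kg


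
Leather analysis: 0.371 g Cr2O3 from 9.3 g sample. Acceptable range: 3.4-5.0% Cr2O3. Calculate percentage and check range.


Cr2O3 = 3.99%
Within range: Yes

Cr2O3% = 0.371 / 9.3 x 100 = 3.99%
Acceptable range: 3.4 to 5.0%
Within range: Yes


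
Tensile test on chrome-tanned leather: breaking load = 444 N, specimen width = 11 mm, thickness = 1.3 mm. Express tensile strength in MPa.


Cross-section = 11 x 1.3 = 14.3 mm^2
TS = 444 / 14.3 = 31.05 MPa
(1 N/mm^2 = 1 MPa)


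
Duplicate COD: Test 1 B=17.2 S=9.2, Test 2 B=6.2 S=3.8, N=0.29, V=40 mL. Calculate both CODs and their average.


COD1 = 464.0 mg/L
COD2 = 139.2 mg/L
Average = 301.6 mg/L

COD1 = (17.2 - 9.2) x 0.29 x 8000 / 40 = 464.0 mg/L
COD2 = (6.2 - 3.8) x 0.29 x 8000 / 40 = 139.2 mg/L
Average = (464.0 + 139.2) / 2 = 301.6 mg/L


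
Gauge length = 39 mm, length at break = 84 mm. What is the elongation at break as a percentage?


Extension = 84 - 39 = 45 mm
Elongation = 45 / 39 x 100 = 115.4%


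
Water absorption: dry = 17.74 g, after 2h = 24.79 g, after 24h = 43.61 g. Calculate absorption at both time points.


2h absorption = 39.7%
24h absorption = 145.8%


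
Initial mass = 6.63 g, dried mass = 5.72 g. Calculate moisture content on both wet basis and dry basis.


Moisture lost = 6.63 - 5.72 = 0.91 g
Wet basis MC = 0.91 / 6.63 x 100 = 13.7%
Dry basis MC = 0.91 / 5.72 x 100 = 15.9%


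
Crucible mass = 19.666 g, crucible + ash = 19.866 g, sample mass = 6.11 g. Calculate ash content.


Ash mass = 19.866 - 19.666 = 0.200 g
Ash% = 0.200 / 6.11 x 100 = 3.27%


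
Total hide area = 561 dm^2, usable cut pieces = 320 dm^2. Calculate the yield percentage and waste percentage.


Yield = 57.0%
Waste = 43.0%

Yield = 320 / 561 x 100 = 57.0%
Waste = 561 - 320 = 241 dm^2
Waste% = 100 - 57.0 = 43.0%


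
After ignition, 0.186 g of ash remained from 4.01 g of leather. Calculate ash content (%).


4.64%


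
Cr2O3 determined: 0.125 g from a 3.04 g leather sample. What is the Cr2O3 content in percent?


Cr2O3% = 0.125 / 3.04 x 100
Cr2O3% = 4.11%


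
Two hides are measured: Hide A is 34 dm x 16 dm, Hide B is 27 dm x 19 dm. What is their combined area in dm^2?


1057 dm^2

Hide A area = 34 x 16 = 544 dm^2
Hide B area = 27 x 19 = 513 dm^2
Total = 544 + 513 = 1057 dm^2


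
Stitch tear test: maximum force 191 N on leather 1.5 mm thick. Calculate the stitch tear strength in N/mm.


Stitch tear strength = force / thickness
STS = 191 / 1.5 = 127.3 N/mm


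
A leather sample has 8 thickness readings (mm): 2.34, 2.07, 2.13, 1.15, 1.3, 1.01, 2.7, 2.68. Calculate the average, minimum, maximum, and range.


Sum = 15.38
Average = 15.38 / 8 = 1.92 mm
Minimum = 1.01 mm
Maximum = 2.7 mm
Range = 2.7 - 1.01 = 1.69 mm


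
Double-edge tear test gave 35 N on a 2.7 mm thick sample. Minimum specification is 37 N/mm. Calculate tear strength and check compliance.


Tear strength = 13.0 N/mm
Compliant: No

Tear strength = 35 / 2.7 = 13.0 N/mm
Required minimum = 37 N/mm
Compliant: No


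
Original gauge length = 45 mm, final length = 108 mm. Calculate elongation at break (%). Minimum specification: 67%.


Elongation = 140.0%
Meets spec: Yes


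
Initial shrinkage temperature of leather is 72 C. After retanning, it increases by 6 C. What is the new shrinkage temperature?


New Ts = 72 + 6 = 78 C


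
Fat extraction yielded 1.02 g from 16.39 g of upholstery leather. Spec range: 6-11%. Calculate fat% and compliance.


Fat content = 6.2%
Compliant: Yes

Fat% = 1.02 / 16.39 x 100 = 6.2%
Spec range: 6-11%
Compliant: Yes


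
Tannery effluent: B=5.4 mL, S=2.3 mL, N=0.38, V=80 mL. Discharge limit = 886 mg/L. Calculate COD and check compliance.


COD = (5.4 - 2.3) x 0.38 x 8000 / 80 = 117.8 mg/L
Limit: 886 mg/L
Compliant: Yes


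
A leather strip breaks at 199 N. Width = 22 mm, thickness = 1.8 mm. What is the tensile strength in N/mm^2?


5.03 N/mm^2


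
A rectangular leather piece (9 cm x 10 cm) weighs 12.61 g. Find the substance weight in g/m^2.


1401.1 g/m^2


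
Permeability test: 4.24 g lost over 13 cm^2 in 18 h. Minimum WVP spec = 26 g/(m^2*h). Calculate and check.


WVP = 4.24 / (13 x 18) x 10000 = 181.20 g/(m^2*h)
Minimum: 26 g/(m^2*h)
Meets spec: Yes


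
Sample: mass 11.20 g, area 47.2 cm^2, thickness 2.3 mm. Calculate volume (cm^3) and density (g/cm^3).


Thickness in cm = 2.3 / 10 = 0.23 cm
Volume = 47.2 x 0.23 = 10.856 cm^3
Density = 11.20 / 10.856 = 1.032 g/cm^3


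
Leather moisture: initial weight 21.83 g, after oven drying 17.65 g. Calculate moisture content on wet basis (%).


Moisture = 21.83 - 17.65 = 4.18 g
MC = 4.18 / 21.83 x 100 = 19.1%


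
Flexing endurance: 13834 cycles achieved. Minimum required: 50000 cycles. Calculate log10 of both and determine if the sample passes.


log10(13834) = 4.14
log10(50000) = 4.70
Passes: No


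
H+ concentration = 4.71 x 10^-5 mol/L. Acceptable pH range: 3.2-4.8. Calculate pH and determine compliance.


pH = -log10(4.71 x 10^-5) = 4.33
Range: 3.2 to 4.8
Compliant: Yes


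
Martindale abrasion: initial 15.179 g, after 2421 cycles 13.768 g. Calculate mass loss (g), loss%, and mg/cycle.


Loss = 15.179 - 13.768 = 1.411 g
Loss% = 1.411 / 15.179 x 100 = 9.30%
Rate = 1.411 / 2421 x 1000 = 0.583 mg/cycle


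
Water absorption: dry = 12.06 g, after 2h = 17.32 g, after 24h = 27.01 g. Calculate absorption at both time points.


2h absorption = 43.6%
24h absorption = 124.0%

WA (2h) = (17.32 - 12.06) / 12.06 x 100 = 43.6%
WA (24h) = (27.01 - 12.06) / 12.06 x 100 = 124.0%


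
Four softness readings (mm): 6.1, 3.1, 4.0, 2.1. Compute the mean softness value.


Sum = 6.1 + 3.1 + 4.0 + 2.1
Mean = 15.3 / 4 = 3.83 mm


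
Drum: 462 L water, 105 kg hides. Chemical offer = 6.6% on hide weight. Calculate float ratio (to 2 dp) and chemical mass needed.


Float ratio = 462 / 105 = 4.40
Chemical = 105 x 6.6 / 100 = 6.93 kg


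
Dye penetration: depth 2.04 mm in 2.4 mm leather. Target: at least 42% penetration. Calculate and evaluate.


Penetration = 85.0%
Meets target: Yes


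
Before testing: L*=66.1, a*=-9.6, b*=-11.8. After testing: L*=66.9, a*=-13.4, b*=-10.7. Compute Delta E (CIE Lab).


dL = 66.9 - 66.1 = 0.8
da = -13.4 - (-9.6) = -3.8
db = -10.7 - (-11.8) = 1.1
dE = sqrt((0.8)^2 + (-3.8)^2 + (1.1)^2) = 4.04


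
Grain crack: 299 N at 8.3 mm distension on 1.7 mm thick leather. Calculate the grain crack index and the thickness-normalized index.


Crack index = 36.0 N/mm
Normalized index = 21.2 N/mm per mm


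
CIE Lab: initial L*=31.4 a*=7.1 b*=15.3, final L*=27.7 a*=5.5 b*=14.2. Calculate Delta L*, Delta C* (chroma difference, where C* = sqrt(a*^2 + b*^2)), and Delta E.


Delta L* = -3.7
Delta C* = -1.64
Delta E = 4.18

Delta L* = 27.7 - 31.4 = -3.7
C1* = sqrt((7.1)^2 + (15.3)^2) = 16.867
C2* = sqrt((5.5)^2 + (14.2)^2) = 15.228
Delta C* = 15.228 - 16.867 = -1.64
Delta E = sqrt((-3.7)^2 + (-1.6)^2 + (-1.1)^2) = 4.18


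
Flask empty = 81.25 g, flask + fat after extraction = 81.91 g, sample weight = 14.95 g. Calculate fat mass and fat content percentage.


Fat mass = 0.66 g
Fat content = 4.4%


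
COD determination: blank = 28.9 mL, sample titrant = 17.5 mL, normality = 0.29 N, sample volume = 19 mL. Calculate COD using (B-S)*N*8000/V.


1392.0 mg/L

COD = (28.9 - 17.5) x 0.29 x 8000 / 19
COD = 11.4 x 0.29 x 8000 / 19
COD = 1392.0 mg/L


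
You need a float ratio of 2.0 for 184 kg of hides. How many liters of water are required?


Water = hide weight x target ratio
Water = 184 x 2.0 = 368.0 L


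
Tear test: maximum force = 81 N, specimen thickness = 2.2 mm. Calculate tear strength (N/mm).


Tear strength = force / thickness
Tear = 81 / 2.2 = 36.8 N/mm


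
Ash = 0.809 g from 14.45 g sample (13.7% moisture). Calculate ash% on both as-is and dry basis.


As-is ash = 5.60%
Dry-basis ash = 6.49%


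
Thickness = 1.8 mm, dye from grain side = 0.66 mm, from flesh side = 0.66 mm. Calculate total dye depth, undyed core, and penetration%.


Total dyed = 1.32 mm
Undyed core = 0.48 mm
Penetration = 73.3%


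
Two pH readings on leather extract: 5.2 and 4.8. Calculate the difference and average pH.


Difference = |5.2 - 4.8| = 0.4
Average = (5.2 + 4.8) / 2 = 5.00


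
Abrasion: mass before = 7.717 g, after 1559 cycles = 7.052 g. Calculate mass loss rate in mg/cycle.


0.427 mg/cycle


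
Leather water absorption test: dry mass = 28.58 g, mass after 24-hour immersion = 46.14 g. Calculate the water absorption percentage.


61.4%

Water absorbed = 46.14 - 28.58 = 17.56 g
WA% = 17.56 / 28.58 x 100 = 61.4%


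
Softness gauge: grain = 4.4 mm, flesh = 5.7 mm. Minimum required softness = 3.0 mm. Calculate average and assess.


Average softness = 5.05 mm
Meets requirement: Yes


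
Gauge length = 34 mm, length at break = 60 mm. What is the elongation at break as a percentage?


76.5%

Extension = 60 - 34 = 26 mm
Elongation = 26 / 34 x 100 = 76.5%


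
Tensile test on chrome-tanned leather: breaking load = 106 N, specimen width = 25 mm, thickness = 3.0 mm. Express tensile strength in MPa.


1.41 MPa

Cross-section = 25 x 3.0 = 75.0 mm^2
TS = 106 / 75.0 = 1.41 MPa
(1 N/mm^2 = 1 MPa)


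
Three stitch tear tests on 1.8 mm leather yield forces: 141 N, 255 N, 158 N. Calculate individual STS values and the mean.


STS1 = 78.3 N/mm
STS2 = 141.7 N/mm
STS3 = 87.8 N/mm
Mean = 102.6 N/mm


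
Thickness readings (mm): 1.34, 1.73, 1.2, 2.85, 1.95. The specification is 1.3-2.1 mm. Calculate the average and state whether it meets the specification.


Average = 1.81 mm
Within specification: Yes

Sum = 9.07
Average = 9.07 / 5 = 1.81 mm
Specification range: 1.3 to 2.1 mm
Within spec: Yes


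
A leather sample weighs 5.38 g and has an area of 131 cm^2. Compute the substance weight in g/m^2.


410.7 g/m^2

Substance weight = mass / area x 10000
SW = 5.38 / 131 x 10000
SW = 410.7 g/m^2


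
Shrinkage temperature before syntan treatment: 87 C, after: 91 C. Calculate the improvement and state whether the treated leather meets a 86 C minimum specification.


Improvement = 91 - 87 = 4 C
Spec check: 91 C >= 86 C? Yes


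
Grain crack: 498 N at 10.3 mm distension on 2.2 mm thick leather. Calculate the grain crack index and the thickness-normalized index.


Crack index = 48.3 N/mm
Normalized index = 22.0 N/mm per mm

Crack index = 498 / 10.3 = 48.3 N/mm
Normalized = 48.3 / 2.2 = 22.0 N/mm per mm


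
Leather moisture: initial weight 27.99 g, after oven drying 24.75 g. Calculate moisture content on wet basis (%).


11.6%

Moisture = 27.99 - 24.75 = 3.24 g
MC = 3.24 / 27.99 x 100 = 11.6%


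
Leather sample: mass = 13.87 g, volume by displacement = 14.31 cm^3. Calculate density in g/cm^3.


0.969 g/cm^3


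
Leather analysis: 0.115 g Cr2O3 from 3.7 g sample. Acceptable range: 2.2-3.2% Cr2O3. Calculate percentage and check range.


Cr2O3 = 3.11%
Within range: Yes

Cr2O3% = 0.115 / 3.7 x 100 = 3.11%
Acceptable range: 2.2 to 3.2%
Within range: Yes


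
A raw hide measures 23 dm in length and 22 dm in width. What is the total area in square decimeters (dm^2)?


506 dm^2


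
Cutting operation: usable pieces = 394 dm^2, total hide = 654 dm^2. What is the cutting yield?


Yield = usable / total x 100
Yield = 394 / 654 x 100 = 60.2%


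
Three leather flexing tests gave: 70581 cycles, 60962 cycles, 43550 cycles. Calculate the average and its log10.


Average = (70581 + 60962 + 43550) / 3 = 58364 cycles
log10(58364) = 4.77


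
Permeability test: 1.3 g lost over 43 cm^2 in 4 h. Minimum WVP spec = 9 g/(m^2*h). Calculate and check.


WVP = 1.3 / (43 x 4) x 10000 = 75.58 g/(m^2*h)
Minimum: 9 g/(m^2*h)
Meets spec: Yes


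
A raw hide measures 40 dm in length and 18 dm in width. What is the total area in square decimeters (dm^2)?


Area = length x width
Area = 40 x 18 = 720 dm^2


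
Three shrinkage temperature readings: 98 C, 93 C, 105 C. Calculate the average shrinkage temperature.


Average = (98 + 93 + 105) / 3
Average = 296 / 3 = 98.7 C


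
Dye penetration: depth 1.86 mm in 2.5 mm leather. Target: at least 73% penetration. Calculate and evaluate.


Penetration = 74.4%
Meets target: Yes

Penetration = 1.86 / 2.5 x 100 = 74.4%
Target: 73%
Meets target: Yes


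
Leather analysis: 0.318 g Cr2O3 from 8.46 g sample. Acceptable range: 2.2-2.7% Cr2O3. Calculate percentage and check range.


Cr2O3 = 3.76%
Within range: No

Cr2O3% = 0.318 / 8.46 x 100 = 3.76%
Acceptable range: 2.2 to 2.7%
Within range: No


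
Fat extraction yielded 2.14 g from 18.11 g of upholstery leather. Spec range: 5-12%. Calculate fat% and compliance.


Fat content = 11.8%
Compliant: Yes


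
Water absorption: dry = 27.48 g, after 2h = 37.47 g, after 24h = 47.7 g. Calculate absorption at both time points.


WA (2h) = (37.47 - 27.48) / 27.48 x 100 = 36.4%
WA (24h) = (47.7 - 27.48) / 27.48 x 100 = 73.6%


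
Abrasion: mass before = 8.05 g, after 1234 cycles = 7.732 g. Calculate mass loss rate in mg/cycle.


Mass loss = 8.05 - 7.732 = 0.318 g
Rate = 0.318 / 1234 x 1000 = 0.258 mg/cycle


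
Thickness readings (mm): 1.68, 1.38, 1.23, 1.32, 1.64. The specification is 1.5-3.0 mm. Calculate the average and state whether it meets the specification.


Sum = 7.25
Average = 7.25 / 5 = 1.45 mm
Specification range: 1.5 to 3.0 mm
Within spec: No


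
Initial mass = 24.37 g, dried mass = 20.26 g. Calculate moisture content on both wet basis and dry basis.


Wet basis = 16.9%
Dry basis = 20.3%


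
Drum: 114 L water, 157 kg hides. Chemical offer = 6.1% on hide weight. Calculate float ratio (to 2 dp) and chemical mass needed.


Float ratio = 0.73
Chemical needed = 9.577 kg

Float ratio = 114 / 157 = 0.73
Chemical = 157 x 6.1 / 100 = 9.577 kg


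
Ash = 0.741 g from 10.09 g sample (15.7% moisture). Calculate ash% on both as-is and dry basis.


As-is ash% = 0.741 / 10.09 x 100 = 7.34%
Dry mass = 10.09 x (100 - 15.7) / 100 = 8.50587 g
Dry-basis ash% = 0.741 / 8.50587 x 100 = 8.71%


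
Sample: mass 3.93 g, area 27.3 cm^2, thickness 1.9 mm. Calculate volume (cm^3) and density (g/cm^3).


Volume = 5.187 cm^3
Density = 0.758 g/cm^3


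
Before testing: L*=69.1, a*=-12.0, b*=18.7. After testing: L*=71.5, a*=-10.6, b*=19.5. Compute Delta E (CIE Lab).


Delta E = 2.89


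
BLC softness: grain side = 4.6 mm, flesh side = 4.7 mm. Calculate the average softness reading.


Average = (4.6 + 4.7) / 2
Average = 4.65 mm


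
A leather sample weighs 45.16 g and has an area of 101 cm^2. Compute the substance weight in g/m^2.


Substance weight = mass / area x 10000
SW = 45.16 / 101 x 10000
SW = 4471.3 g/m^2


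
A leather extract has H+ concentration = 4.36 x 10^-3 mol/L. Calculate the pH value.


pH = -log10[H+]
pH = -log10(4.36 x 10^-3) = 2.36


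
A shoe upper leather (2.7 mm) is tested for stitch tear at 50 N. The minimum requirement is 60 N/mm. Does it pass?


STS = 18.5 N/mm
Passes: No

STS = 50 / 2.7 = 18.5 N/mm
Minimum required: 60 N/mm
Passes: No


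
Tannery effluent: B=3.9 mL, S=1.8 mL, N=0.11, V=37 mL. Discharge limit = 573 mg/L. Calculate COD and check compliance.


COD = (3.9 - 1.8) x 0.11 x 8000 / 37 = 49.9 mg/L
Limit: 573 mg/L
Compliant: Yes


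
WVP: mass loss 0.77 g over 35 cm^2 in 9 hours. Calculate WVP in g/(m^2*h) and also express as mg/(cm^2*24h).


WVP = 0.77 / (35 x 9) x 10000 = 24.44 g/(m^2*h)
Mass loss in mg = 0.77 x 1000 = 770 mg
Per cm^2 per 24h in mg: 770 x 24 / (35 x 9) = 18480 / 315 = 58.67 mg/(cm^2*24h)


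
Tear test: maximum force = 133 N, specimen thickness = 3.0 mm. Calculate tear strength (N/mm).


Tear strength = force / thickness
Tear = 133 / 3.0 = 44.3 N/mm


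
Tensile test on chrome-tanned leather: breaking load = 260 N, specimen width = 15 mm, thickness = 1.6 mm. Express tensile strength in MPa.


10.83 MPa

Cross-section = 15 x 1.6 = 24.0 mm^2
TS = 260 / 24.0 = 10.83 MPa
(1 N/mm^2 = 1 MPa)


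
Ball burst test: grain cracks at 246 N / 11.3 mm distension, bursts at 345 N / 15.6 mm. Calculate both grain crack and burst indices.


Crack index = 21.8 N/mm
Burst index = 22.1 N/mm

Crack index = 246 / 11.3 = 21.8 N/mm
Burst index = 345 / 15.6 = 22.1 N/mm


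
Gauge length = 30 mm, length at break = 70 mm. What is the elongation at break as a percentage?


133.3%


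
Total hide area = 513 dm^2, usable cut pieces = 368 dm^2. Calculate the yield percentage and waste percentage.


Yield = 71.7%
Waste = 28.3%


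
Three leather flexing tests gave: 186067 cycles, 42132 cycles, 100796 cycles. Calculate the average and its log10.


Average = 109665 cycles
log10 = 5.04


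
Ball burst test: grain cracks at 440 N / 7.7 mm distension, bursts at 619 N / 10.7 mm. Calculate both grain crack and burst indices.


Crack index = 57.1 N/mm
Burst index = 57.9 N/mm

Crack index = 440 / 7.7 = 57.1 N/mm
Burst index = 619 / 10.7 = 57.9 N/mm


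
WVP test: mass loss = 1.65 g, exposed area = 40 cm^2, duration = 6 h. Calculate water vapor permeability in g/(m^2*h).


WVP = mass_loss / (area x time) x 10000
WVP = 1.65 / (40 x 6) x 10000
WVP = 1.65 / 240 x 10000 = 68.75 g/(m^2*h)


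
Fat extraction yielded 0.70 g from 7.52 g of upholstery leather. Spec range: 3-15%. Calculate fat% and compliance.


Fat% = 0.70 / 7.52 x 100 = 9.3%
Spec range: 3-15%
Compliant: Yes


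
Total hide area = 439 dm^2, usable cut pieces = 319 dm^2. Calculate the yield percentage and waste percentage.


Yield = 72.7%
Waste = 27.3%

Yield = 319 / 439 x 100 = 72.7%
Waste = 439 - 319 = 120 dm^2
Waste% = 100 - 72.7 = 27.3%


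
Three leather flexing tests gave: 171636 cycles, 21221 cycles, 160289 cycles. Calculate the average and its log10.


Average = 117715 cycles
log10 = 5.07


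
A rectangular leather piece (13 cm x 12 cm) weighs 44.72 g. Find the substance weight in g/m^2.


2866.7 g/m^2


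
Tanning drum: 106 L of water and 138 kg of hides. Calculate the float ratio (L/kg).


Float ratio = water / hide weight
Ratio = 106 / 138 = 0.8


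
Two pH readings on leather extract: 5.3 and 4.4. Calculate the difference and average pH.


Difference = 0.9
Average pH = 4.85

Difference = |5.3 - 4.4| = 0.9
Average = (5.3 + 4.4) / 2 = 4.85


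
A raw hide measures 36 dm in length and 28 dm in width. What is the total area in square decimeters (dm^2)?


Area = length x width
Area = 36 x 28 = 1008 dm^2


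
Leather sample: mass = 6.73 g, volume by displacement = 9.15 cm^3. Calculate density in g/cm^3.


Density = mass / volume
Density = 6.73 / 9.15 = 0.736 g/cm^3


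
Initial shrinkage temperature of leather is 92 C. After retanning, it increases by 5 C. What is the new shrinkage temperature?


97 C

New Ts = 92 + 5 = 97 C


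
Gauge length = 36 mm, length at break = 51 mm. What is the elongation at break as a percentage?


41.7%


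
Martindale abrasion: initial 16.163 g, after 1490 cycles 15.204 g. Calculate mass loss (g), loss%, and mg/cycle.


Loss = 16.163 - 15.204 = 0.959 g
Loss% = 0.959 / 16.163 x 100 = 5.93%
Rate = 0.959 / 1490 x 1000 = 0.644 mg/cycle


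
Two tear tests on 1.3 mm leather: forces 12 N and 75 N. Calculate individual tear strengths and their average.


Tear 1 = 9.2 N/mm
Tear 2 = 57.7 N/mm
Average = 33.5 N/mm

Tear 1 = 12 / 1.3 = 9.2 N/mm
Tear 2 = 75 / 1.3 = 57.7 N/mm
Average = (9.2 + 57.7) / 2 = 33.5 N/mm


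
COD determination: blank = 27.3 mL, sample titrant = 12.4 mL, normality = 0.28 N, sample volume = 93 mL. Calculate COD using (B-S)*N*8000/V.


358.9 mg/L

COD = (27.3 - 12.4) x 0.28 x 8000 / 93
COD = 14.9 x 0.28 x 8000 / 93
COD = 358.9 mg/L


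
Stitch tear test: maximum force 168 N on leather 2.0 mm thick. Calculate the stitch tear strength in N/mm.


84.0 N/mm

Stitch tear strength = force / thickness
STS = 168 / 2.0 = 84.0 N/mm


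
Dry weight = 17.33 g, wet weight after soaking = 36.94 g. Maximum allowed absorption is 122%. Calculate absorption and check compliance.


WA = (36.94 - 17.33) / 17.33 x 100 = 113.2%
Maximum allowed: 122%
Compliant: Yes


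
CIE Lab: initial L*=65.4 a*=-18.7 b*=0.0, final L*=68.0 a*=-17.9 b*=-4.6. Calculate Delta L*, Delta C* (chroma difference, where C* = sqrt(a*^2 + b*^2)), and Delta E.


Delta L* = 68.0 - 65.4 = 2.6
C1* = sqrt((-18.7)^2 + (0.0)^2) = 18.700
C2* = sqrt((-17.9)^2 + (-4.6)^2) = 18.482
Delta C* = 18.482 - 18.700 = -0.22
Delta E = sqrt((2.6)^2 + (0.8)^2 + (-4.6)^2) = 5.34


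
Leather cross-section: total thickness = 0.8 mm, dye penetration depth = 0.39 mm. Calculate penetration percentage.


Penetration% = 0.39 / 0.8 x 100
Penetration = 48.8%


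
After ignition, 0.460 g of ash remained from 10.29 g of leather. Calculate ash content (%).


4.47%


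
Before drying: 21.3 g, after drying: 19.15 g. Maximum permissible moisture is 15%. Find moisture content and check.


MC = (21.3 - 19.15) / 21.3 x 100 = 10.1%
Maximum: 15%
Acceptable: Yes


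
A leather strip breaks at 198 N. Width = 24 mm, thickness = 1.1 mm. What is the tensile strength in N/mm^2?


Cross-sectional area = 24 x 1.1 = 26.4 mm^2
Tensile strength = 198 / 26.4 = 7.50 N/mm^2


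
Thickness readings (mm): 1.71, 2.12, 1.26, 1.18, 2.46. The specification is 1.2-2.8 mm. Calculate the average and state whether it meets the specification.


Sum = 8.73
Average = 8.73 / 5 = 1.75 mm
Specification range: 1.2 to 2.8 mm
Within spec: Yes


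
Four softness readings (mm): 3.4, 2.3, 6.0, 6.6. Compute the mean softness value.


Sum = 3.4 + 2.3 + 6.0 + 6.6
Mean = 18.3 / 4 = 4.58 mm


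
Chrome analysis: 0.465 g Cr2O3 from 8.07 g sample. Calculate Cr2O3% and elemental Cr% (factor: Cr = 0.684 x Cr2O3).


Cr2O3 = 5.76%
Cr = 3.94%


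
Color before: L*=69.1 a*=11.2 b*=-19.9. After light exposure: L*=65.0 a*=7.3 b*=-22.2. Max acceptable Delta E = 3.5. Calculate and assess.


Delta E = 6.11
Passes: No

dL = -4.1, da = -3.9, db = -2.3
dE = sqrt((-4.1)^2 + (-3.9)^2 + (-2.3)^2) = 6.11
Max = 3.5
Passes: No


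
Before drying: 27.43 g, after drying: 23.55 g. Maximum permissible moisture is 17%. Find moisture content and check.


Moisture content = 14.1%
Acceptable: Yes

MC = (27.43 - 23.55) / 27.43 x 100 = 14.1%
Maximum: 17%
Acceptable: Yes


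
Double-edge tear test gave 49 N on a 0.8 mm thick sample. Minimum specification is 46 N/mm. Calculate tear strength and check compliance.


Tear strength = 61.3 N/mm
Compliant: Yes


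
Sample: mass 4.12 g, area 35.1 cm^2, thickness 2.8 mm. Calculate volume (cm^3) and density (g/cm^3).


Thickness in cm = 2.8 / 10 = 0.28 cm
Volume = 35.1 x 0.28 = 9.828 cm^3
Density = 4.12 / 9.828 = 0.419 g/cm^3


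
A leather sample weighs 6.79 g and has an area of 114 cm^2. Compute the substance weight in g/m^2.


595.6 g/m^2

Substance weight = mass / area x 10000
SW = 6.79 / 114 x 10000
SW = 595.6 g/m^2


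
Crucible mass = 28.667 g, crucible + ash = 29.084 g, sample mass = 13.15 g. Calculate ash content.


Ash mass = 0.417 g
Ash content = 3.17%


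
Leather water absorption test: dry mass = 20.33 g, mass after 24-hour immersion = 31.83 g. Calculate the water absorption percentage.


Water absorbed = 31.83 - 20.33 = 11.50 g
WA% = 11.50 / 20.33 x 100 = 56.6%


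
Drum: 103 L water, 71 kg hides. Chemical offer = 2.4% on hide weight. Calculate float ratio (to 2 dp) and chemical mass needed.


Float ratio = 1.45
Chemical needed = 1.704 kg


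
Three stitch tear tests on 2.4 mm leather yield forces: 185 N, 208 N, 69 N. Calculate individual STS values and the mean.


STS1 = 185 / 2.4 = 77.1 N/mm
STS2 = 208 / 2.4 = 86.7 N/mm
STS3 = 69 / 2.4 = 28.8 N/mm
Mean = (77.1 + 86.7 + 28.8) / 3 = 64.2 N/mm


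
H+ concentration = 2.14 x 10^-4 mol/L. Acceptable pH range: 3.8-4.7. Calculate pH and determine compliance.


pH = 3.67
Compliant: No


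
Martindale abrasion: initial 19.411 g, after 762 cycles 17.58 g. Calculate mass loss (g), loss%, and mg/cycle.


Mass loss = 1.831 g
Loss = 9.43%
Rate = 2.403 mg/cycle

Loss = 19.411 - 17.58 = 1.831 g
Loss% = 1.831 / 19.411 x 100 = 9.43%
Rate = 1.831 / 762 x 1000 = 2.403 mg/cycle


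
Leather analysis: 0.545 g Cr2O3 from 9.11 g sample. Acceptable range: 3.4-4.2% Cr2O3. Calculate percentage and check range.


Cr2O3% = 0.545 / 9.11 x 100 = 5.98%
Acceptable range: 3.4 to 4.2%
Within range: No


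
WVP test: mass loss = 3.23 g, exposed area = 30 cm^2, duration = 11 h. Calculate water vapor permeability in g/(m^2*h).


WVP = mass_loss / (area x time) x 10000
WVP = 3.23 / (30 x 11) x 10000
WVP = 3.23 / 330 x 10000 = 97.88 g/(m^2*h)


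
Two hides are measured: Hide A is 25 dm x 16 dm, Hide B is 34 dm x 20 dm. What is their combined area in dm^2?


Hide A area = 25 x 16 = 400 dm^2
Hide B area = 34 x 20 = 680 dm^2
Total = 400 + 680 = 1080 dm^2


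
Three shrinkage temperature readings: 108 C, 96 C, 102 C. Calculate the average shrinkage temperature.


Average = (108 + 96 + 102) / 3
Average = 306 / 3 = 102.0 C


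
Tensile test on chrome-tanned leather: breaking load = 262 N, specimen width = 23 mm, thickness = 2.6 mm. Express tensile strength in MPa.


Cross-section = 23 x 2.6 = 59.8 mm^2
TS = 262 / 59.8 = 4.38 MPa
(1 N/mm^2 = 1 MPa)


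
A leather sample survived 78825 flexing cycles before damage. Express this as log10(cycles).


log10(78825) = 4.90
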